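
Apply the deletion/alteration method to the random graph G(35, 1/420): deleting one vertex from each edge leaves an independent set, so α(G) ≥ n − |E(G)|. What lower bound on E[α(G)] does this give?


E[|E(G)|] = C(35, 2)·p = 595 · (1/420) = 17/12.
E[α(G)] ≥ n − E[|E(G)|] = 35 − 17/12 = 403/12.
Numerically: ≈ 33.583333.
(This is only a lower bound; the true E[α(G)] may be larger.)

E[α(G)] ≥ 403/12 ≈ 33.583333.


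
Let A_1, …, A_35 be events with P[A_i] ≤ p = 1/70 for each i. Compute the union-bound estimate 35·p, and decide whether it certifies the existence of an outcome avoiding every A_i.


Union bound: P[∪_{i=1}^{35} A_i] ≤ Σ_i P[A_i] ≤ 35·p = 35·(1/70) = 1/2.
Numerically: 1/2 ≈ 0.5000000.
Is 1/2 < 1? YES.
Since P[∪ A_i] ≤ 1/2 < 1, the complement has P[∩ A_i^c] ≥ 1 − 1/2 = 1/2 > 0, so some outcome avoids every A_i.

35·p = 1/2 ≈ 0.5000000; existence CERTIFIED by the union bound.


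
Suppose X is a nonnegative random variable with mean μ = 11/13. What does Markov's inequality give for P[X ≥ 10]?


μ = E[X] = 11/13, a = 10.
Markov: P[X ≥ 10] ≤ μ/a = (11/13)/10 = 11/130.
Numerically: ≈ 0.085.
(Since a = 10 > μ = 0.846, the bound 11/130 is < 1 and informative.)

P[X ≥ 10] ≤ 11/130 ≈ 0.085.


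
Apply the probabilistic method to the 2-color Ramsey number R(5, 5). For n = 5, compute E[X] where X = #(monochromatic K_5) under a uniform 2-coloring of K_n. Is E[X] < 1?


E[X] = C(5, 5) · 2^{1 − 10} = 1 · 2^{−9} = 1/512.
As a reduced fraction: E[X] = 1/512 ≈ 0.001953.
Is E[X] < 1? YES.
Since E[X] < 1, there exists a 2-coloring of K_{5} with no monochromatic K_5; hence R(5, 5) > 5.

E[X] = 1/512 ≈ 0.001953; E[X] < 1, so R(5, 5) > 5.


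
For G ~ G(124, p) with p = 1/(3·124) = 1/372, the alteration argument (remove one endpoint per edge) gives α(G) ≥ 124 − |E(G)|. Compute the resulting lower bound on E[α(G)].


E[|E(G)|] = C(124, 2)·p = 7626 · (1/372) = 41/2.
E[α(G)] ≥ n − E[|E(G)|] = 124 − 41/2 = 207/2.
Numerically: ≈ 103.5000.
(This is only a lower bound; the true E[α(G)] may be larger.)

E[α(G)] ≥ 207/2 ≈ 103.5000.


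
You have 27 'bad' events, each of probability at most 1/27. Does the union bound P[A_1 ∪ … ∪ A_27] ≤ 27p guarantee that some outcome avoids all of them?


Union bound: P[∪_{i=1}^{27} A_i] ≤ Σ_i P[A_i] ≤ 27·p = 27·(1/27) = 1.
Numerically: 1 ≈ 1.00000.
Is 1 < 1? NO.
Since the bound 1 is ≥ 1, the union bound is uninformative here; it does NOT by itself certify existence.

27·p = 1 ≈ 1.00000; existence NOT certified by the union bound.


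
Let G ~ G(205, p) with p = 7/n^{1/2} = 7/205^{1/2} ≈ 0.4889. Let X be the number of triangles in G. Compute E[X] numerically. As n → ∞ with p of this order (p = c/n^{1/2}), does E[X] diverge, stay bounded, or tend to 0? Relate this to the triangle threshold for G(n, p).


Number of potential triangles: C(205, 3) = 1414910.
Each occurs with probability p³ ≈ (0.4889)³ ≈ 1.168593e-01.
By linearity: E[X] = C(205, 3)·p³ ≈ 1414910 · 1.168593e-01 ≈ 165345.4104.
Since α = 1/2 < 1, p = c/n^{1/2} ≫ 1/n is above the triangle threshold p ~ 1/n. Asymptotically E[X] ~ (c³/6)·n^{3(1−α)} = (7³/6)·n^{1.5} → ∞; triangles are abundant w.h.p.

E[X] ≈ 165345.4104; in regime p = Θ(1/n^{1/2}) E[X] diverges (above the triangle threshold p ~ 1/n).


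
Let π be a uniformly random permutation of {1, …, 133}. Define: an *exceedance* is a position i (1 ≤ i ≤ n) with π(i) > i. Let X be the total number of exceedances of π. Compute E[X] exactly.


Write X = Σ_{i=1}^{133} X_i, where X_i = 1_{π(i) > i}.
For each fixed i, π(i) is uniform over {1, …, 133} (marginal of a uniform permutation), so P[π(i) > i] = (n − i)/n. Summing: Σ_{i=1}^{133} (n − i)/n = (0 + 1 + … + 132)/133 = 133(133 − 1)/(2·133) = (133 − 1)/2.
Hence E[X] = Σ_{i=1}^{133} (133 − i)/133 = 66 ≈ 66.000000.

E[X] = 66 = 66.000000.


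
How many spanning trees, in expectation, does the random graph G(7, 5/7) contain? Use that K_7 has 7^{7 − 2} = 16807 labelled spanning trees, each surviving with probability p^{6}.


K_7 has 7^{7 − 2} = 16807 labelled spanning trees.
For each such spanning tree H, let X_H = 1 if all 6 edges of H are present in G. Then P[X_H = 1] = p^{6} = (5/7)^{6} = 15625/117649.
By linearity of expectation: E[X] = Σ_H E[X_H] = 16807 · p^{6} = 16807 · 15625/117649 = 15625/7.
Numerically: E[X] ≈ 2232.

E[X] = 16807 · (5/7)^{6} = 15625/7 ≈ 2232.


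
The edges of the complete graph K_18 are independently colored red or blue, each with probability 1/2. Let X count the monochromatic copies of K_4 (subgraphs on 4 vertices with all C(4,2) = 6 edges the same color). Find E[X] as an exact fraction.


Let X = Σ_S X_S over the C(18, 4) = 3060 subsets S of size 4, where X_S = 1 if the K_4 on S is monochromatic.
For a fixed S, the K_4 on S has C(4, 2) = 6 edges. P[all 6 edges red] = (1/2)^6, and likewise for blue, so P[monochromatic] = 2·(1/2)^6 = 2^{1 − 6} = 1/32.
By linearity of expectation: E[X] = C(18, 4) · 2^{1 − 6} = 3060 · 1/32 = 765/8.
Numerically: E[X] ≈ 95.62500.

E[X] = C(18,4)·2^(1−C(4,2)) = 765/8 ≈ 95.62500.


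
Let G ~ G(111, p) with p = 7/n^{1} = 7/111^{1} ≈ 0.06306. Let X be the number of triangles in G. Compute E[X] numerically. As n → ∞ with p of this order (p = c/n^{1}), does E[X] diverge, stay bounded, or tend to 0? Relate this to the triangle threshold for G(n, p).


Number of potential triangles: C(111, 3) = 221815.
Each occurs with probability p³ ≈ (0.06306)³ ≈ 2.507986e-04.
By linearity: E[X] = C(111, 3)·p³ ≈ 221815 · 2.507986e-04 ≈ 55.6309.
Here α = 1, so p = 7/n is exactly at the triangle threshold p ~ 1/n. Asymptotically E[X] → c³/6 = 7³/6 = 343/6 ≈ 57.1667, a bounded constant. In this regime the triangle count is asymptotically Poisson(c³/6).

E[X] ≈ 55.6309; in regime p = Θ(1/n^{1}) E[X] stays bounded (at the triangle threshold p ~ 1/n).


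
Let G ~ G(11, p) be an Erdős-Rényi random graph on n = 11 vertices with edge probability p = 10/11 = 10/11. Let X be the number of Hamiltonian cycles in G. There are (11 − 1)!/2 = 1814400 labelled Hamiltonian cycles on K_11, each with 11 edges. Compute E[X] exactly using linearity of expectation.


K_11 has (11 − 1)!/2 = 1814400 labelled Hamiltonian cycles.
For each such Hamiltonian cycle H, let X_H = 1 if all 11 edges of H are present in G. Then P[X_H = 1] = p^{11} = (10/11)^{11} = 100000000000/285311670611.
By linearity: E[X] = Σ_H E[X_H] = 1814400 · p^{11} = 1814400 · 100000000000/285311670611 = 181440000000000000/285311670611.
Numerically: E[X] ≈ 635936.

E[X] = 1814400 · (10/11)^{11} = 181440000000000000/285311670611 ≈ 635936.


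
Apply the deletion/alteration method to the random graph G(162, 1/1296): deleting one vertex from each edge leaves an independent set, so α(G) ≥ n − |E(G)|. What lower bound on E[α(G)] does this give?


E[|E(G)|] = C(162, 2)·p = 13041 · (1/1296) = 161/16.
E[α(G)] ≥ n − E[|E(G)|] = 162 − 161/16 = 2431/16.
Numerically: ≈ 151.938.
(This is only a lower bound; the true E[α(G)] may be larger.)

E[α(G)] ≥ 2431/16 ≈ 151.938.


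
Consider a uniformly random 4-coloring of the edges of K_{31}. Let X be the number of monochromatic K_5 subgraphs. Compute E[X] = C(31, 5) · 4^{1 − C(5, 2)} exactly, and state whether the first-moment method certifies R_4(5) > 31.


E[X] = C(31, 5) · 4^{1 − 10} = 169911 · 4^{−9} = 169911/262144.
As a reduced fraction: E[X] = 169911/262144 ≈ 0.648.
Is E[X] < 1? YES.
Since E[X] < 1, there exists a 4-coloring of K_{31} with no monochromatic K_5; hence R_4(5) > 31.

E[X] = 169911/262144 ≈ 0.648; E[X] < 1, so R_4(5) > 31.


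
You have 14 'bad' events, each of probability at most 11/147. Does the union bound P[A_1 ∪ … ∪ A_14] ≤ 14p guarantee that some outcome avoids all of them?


Union bound: P[∪_{i=1}^{14} A_i] ≤ Σ_i P[A_i] ≤ 14·p = 14·(11/147) = 22/21.
Numerically: 22/21 ≈ 1.0476.
Is 22/21 < 1? NO.
Since the bound 22/21 is ≥ 1, the union bound is uninformative here; it does NOT by itself certify existence.

14·p = 22/21 ≈ 1.0476; existence NOT certified by the union bound.


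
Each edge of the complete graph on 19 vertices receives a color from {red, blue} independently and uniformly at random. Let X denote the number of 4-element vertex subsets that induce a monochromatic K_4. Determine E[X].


Let X = Σ_S X_S over the C(19, 4) = 3876 subsets S of size 4, where X_S = 1 if the K_4 on S is monochromatic.
For a fixed S, the K_4 on S has C(4, 2) = 6 edges. P[all 6 edges red] = (1/2)^6, and likewise for blue, so P[monochromatic] = 2·(1/2)^6 = 2^{1 − 6} = 1/32.
By linearity: E[X] = C(19, 4) · 2^{1 − 6} = 3876 · 1/32 = 969/8.
Numerically: E[X] ≈ 121.1250.

E[X] = C(19,4)·2^(1−C(4,2)) = 969/8 ≈ 121.1250.


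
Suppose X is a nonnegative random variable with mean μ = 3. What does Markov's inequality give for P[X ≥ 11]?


μ = E[X] = 3, a = 11.
Markov: P[X ≥ 11] ≤ μ/a = (3)/11 = 3/11.
Numerically: ≈ 0.27273.
(Since a = 11 > μ = 3.00000, the bound 3/11 is < 1 and informative.)

P[X ≥ 11] ≤ 3/11 ≈ 0.27273.


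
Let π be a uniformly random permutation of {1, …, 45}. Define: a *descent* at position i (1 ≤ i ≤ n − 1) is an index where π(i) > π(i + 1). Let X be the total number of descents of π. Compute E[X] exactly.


Write X = Σ X_I over i = 1, …, 44, with X_I the indicator of one descent.
There are 44 indicators.
For each fixed i, the pair (π(i), π(i+1)) is a uniformly random ordered pair of distinct values from {1, …, 45}; by symmetry P[π(i) > π(i+1)] = 1/2.
By linearity: E[X] = 44 · (1/2) = (45 − 1) · (1/2) = 22 ≈ 22.000000.

E[X] = 22 = 22.000000.


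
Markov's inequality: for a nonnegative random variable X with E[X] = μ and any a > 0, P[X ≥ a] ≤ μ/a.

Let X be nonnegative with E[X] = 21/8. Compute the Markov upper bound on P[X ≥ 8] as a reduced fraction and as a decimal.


μ = E[X] = 21/8, a = 8.
Markov: P[X ≥ 8] ≤ μ/a = (21/8)/8 = 21/64.
Numerically: ≈ 0.3281.
(Since a = 8 > μ = 2.6250, the bound 21/64 is < 1 and informative.)

P[X ≥ 8] ≤ 21/64 ≈ 0.3281.


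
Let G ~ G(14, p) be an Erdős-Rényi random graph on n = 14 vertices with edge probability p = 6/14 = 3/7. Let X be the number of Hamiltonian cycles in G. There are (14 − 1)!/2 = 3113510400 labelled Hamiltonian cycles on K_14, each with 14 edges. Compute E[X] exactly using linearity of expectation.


K_14 has (14 − 1)!/2 = 3113510400 labelled Hamiltonian cycles.
For each such Hamiltonian cycle H, let X_H = 1 if all 14 edges of H are present in G. Then P[X_H = 1] = p^{14} = (3/7)^{14} = 4782969/678223072849.
By linearity: E[X] = Σ_H E[X_H] = 3113510400 · p^{14} = 3113510400 · 4782969/678223072849 = 2127403389196800/96889010407.
Numerically: E[X] ≈ 21957.

E[X] = 3113510400 · (3/7)^{14} = 2127403389196800/96889010407 ≈ 21957.


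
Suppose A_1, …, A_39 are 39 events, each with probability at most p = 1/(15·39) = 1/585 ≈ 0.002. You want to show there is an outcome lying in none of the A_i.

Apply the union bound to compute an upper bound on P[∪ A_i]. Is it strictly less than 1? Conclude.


Union bound: P[∪_{i=1}^{39} A_i] ≤ Σ_i P[A_i] ≤ 39·p = 39·(1/585) = 1/15.
Numerically: 1/15 ≈ 0.067.
Is 1/15 < 1? YES.
Since P[∪ A_i] ≤ 1/15 < 1, the complement has P[∩ A_i^c] ≥ 1 − 1/15 = 14/15 > 0, so some outcome avoids every A_i.

39·p = 1/15 ≈ 0.067; existence CERTIFIED by the union bound.


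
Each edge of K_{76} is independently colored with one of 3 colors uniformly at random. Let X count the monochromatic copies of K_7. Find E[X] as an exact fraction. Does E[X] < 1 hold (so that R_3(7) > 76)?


E[X] = C(76, 7) · 3^{1 − 21} = 2186189400 · 3^{−20} = 2186189400/3486784401.
As a reduced fraction: E[X] = 728729800/1162261467 ≈ 0.626993.
Is E[X] < 1? YES.
Since E[X] < 1, there exists a 3-coloring of K_{76} with no monochromatic K_7; hence R_3(7) > 76.

E[X] = 728729800/1162261467 ≈ 0.626993; E[X] < 1, so R_3(7) > 76.


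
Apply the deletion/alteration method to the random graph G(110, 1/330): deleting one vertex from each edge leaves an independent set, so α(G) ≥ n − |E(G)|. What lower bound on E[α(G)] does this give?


E[|E(G)|] = C(110, 2)·p = 5995 · (1/330) = 109/6.
E[α(G)] ≥ n − E[|E(G)|] = 110 − 109/6 = 551/6.
Numerically: ≈ 91.8333.
(This is only a lower bound; the true E[α(G)] may be larger.)

E[α(G)] ≥ 551/6 ≈ 91.8333.


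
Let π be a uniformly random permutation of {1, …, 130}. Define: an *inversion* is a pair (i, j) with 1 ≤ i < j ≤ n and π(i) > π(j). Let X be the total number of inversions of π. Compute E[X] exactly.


Write X = Σ X_I over the C(130, 2) = 8385 pairs i < j, with X_I the indicator of one inversion.
There are 8385 indicators.
For each fixed pair i < j, the values π(i) and π(j) are two distinct elements of {1, …, 130} in uniformly random order; by symmetry P[π(i) > π(j)] = 1/2.
By linearity: E[X] = 8385 · (1/2) = C(130, 2) · (1/2) = 8385/2 = 8385/2 ≈ 4192.50000.

E[X] = 8385/2 = 4192.50000.


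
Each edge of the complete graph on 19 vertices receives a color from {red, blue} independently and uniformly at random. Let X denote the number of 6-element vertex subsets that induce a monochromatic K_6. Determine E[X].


Let X = Σ_S X_S over the C(19, 6) = 27132 subsets S of size 6, where X_S = 1 if the K_6 on S is monochromatic.
For a fixed S, the K_6 on S has C(6, 2) = 15 edges. P[all 15 edges red] = (1/2)^15, and likewise for blue, so P[monochromatic] = 2·(1/2)^15 = 2^{1 − 15} = 1/16384.
By linearity: E[X] = C(19, 6) · 2^{1 − 15} = 27132 · 1/16384 = 6783/4096.
Numerically: E[X] ≈ 1.6560.

E[X] = C(19,6)·2^(1−C(6,2)) = 6783/4096 ≈ 1.6560.


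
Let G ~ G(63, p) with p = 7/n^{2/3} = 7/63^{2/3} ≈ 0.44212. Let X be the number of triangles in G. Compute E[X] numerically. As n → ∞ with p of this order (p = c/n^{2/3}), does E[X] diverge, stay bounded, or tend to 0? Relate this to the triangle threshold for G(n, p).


Number of potential triangles: C(63, 3) = 39711.
Each occurs with probability p³ ≈ (0.44212)³ ≈ 8.6419753e-02.
By linearity: E[X] = C(63, 3)·p³ ≈ 39711 · 8.6419753e-02 ≈ 3431.81481.
Since α = 2/3 < 1, p = c/n^{2/3} ≫ 1/n is above the triangle threshold p ~ 1/n. Asymptotically E[X] ~ (c³/6)·n^{3(1−α)} = (7³/6)·n^{1} → ∞; triangles are abundant w.h.p.

E[X] ≈ 3431.81481; in regime p = Θ(1/n^{2/3}) E[X] diverges (above the triangle threshold p ~ 1/n).


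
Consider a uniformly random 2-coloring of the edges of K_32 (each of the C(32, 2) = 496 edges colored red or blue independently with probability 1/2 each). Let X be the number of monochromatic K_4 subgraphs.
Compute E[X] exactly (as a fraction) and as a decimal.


Let X = Σ_S X_S over the C(32, 4) = 35960 subsets S of size 4, where X_S = 1 if the K_4 on S is monochromatic.
For a fixed S, the K_4 on S has C(4, 2) = 6 edges. P[all 6 edges red] = (1/2)^6, and likewise for blue, so P[monochromatic] = 2·(1/2)^6 = 2^{1 − 6} = 1/32.
Summing: E[X] = C(32, 4) · 2^{1 − 6} = 35960 · 1/32 = 4495/4.
Numerically: E[X] ≈ 1123.75000.

E[X] = C(32,4)·2^(1−C(4,2)) = 4495/4 ≈ 1123.75000.


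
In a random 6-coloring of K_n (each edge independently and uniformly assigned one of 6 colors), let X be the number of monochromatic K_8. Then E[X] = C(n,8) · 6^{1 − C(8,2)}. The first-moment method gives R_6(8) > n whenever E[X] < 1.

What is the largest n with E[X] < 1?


We need C(n, 8) · 6^{1 − 28} < 1, i.e. C(n, 8) < 6^{28 − 1} = 1023490369077469249536.
Check values of n near the boundary:
  n = 1594: C(1594, 8) = 1015652773590544255167; 1015652773590544255167 < 1023490369077469249536? YES
  n = 1595: C(1595, 8) = 1020772636343363633895; 1020772636343363633895 < 1023490369077469249536? YES
  n = 1596: C(1596, 8) = 1025915067760710553965; 1025915067760710553965 < 1023490369077469249536? NO
  n = 1597: C(1597, 8) = 1031080153060953275445; 1031080153060953275445 < 1023490369077469249536? NO
The largest n with C(n, 8) < 1023490369077469249536 is n = 1595 (where E[X] = 113419181815929292655/113721152119718805504 ≈ 0.997). Hence R_6(8) > 1595, i.e. R_6(8) ≥ 1596.

Largest n = 1595; hence R_6(8) > 1595.


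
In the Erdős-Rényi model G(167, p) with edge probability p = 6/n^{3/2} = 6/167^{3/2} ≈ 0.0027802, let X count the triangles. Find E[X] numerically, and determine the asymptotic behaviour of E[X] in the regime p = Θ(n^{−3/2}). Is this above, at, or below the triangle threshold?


Number of potential triangles: C(167, 3) = 762355.
Each occurs with probability p³ ≈ (0.0027802)³ ≈ 2.14896643e-08.
By linearity: E[X] = C(167, 3)·p³ ≈ 762355 · 2.14896643e-08 ≈ 0.016383.
Since α = 3/2 > 1, p = c/n^{3/2} = o(1/n) is below the triangle threshold p ~ 1/n. Asymptotically E[X] ~ (c³/6)·n^{3(1−α)} = (6³/6)·n^{-1.5} → 0, so by Markov's inequality G has no triangles w.h.p.

E[X] ≈ 0.016383; in regime p = Θ(1/n^{3/2}) E[X] tends to 0 (below the triangle threshold p ~ 1/n).


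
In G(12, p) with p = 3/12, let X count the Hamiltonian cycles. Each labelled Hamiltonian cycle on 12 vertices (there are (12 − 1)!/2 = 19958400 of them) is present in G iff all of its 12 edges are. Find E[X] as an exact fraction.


K_12 has (12 − 1)!/2 = 19958400 labelled Hamiltonian cycles.
For each such Hamiltonian cycle H, let X_H = 1 if all 12 edges of H are present in G. Then P[X_H = 1] = p^{12} = (1/4)^{12} = 1/16777216.
By linearity of expectation: E[X] = Σ_H E[X_H] = 19958400 · p^{12} = 19958400 · 1/16777216 = 155925/131072.
Numerically: E[X] ≈ 1.19.

E[X] = 19958400 · (1/4)^{12} = 155925/131072 ≈ 1.19.


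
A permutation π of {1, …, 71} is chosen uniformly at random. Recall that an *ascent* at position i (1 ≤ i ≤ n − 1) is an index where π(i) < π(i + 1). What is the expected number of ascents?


Write X = Σ X_I over i = 1, …, 70, with X_I the indicator of one ascent.
There are 70 indicators.
For each fixed i, the pair (π(i), π(i+1)) is a uniformly random ordered pair of distinct values from {1, …, 71}; by symmetry P[π(i) < π(i+1)] = 1/2.
By linearity: E[X] = 70 · (1/2) = (71 − 1) · (1/2) = 35 ≈ 35.000.

E[X] = 35 = 35.000.


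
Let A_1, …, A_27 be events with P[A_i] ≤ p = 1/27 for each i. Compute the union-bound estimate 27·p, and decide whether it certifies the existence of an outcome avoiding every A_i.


Union bound: P[∪_{i=1}^{27} A_i] ≤ Σ_i P[A_i] ≤ 27·p = 27·(1/27) = 1.
Numerically: 1 ≈ 1.000000.
Is 1 < 1? NO.
Since the bound 1 is ≥ 1, the union bound is uninformative here; it does NOT by itself certify existence.

27·p = 1 ≈ 1.000000; existence NOT certified by the union bound.


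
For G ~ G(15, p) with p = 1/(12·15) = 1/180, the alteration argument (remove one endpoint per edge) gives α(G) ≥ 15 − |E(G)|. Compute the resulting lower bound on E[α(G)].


E[|E(G)|] = C(15, 2)·p = 105 · (1/180) = 7/12.
E[α(G)] ≥ n − E[|E(G)|] = 15 − 7/12 = 173/12.
Numerically: ≈ 14.41667.
(This is only a lower bound; the true E[α(G)] may be larger.)

E[α(G)] ≥ 173/12 ≈ 14.41667.


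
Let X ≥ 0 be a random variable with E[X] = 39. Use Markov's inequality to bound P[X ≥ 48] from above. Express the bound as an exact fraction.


μ = E[X] = 39, a = 48.
Markov: P[X ≥ 48] ≤ μ/a = (39)/48 = 13/16.
Numerically: ≈ 0.812.
(Since a = 48 > μ = 39.000, the bound 13/16 is < 1 and informative.)

P[X ≥ 48] ≤ 13/16 ≈ 0.812.


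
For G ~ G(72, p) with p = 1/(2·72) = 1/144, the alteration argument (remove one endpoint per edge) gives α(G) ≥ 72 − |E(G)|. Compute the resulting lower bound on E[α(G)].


E[|E(G)|] = C(72, 2)·p = 2556 · (1/144) = 71/4.
E[α(G)] ≥ n − E[|E(G)|] = 72 − 71/4 = 217/4.
Numerically: ≈ 54.25000.
(This is only a lower bound; the true E[α(G)] may be larger.)

E[α(G)] ≥ 217/4 ≈ 54.25000.


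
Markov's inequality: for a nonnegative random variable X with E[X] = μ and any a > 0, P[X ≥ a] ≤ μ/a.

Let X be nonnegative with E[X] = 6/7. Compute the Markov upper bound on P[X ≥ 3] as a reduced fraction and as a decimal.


μ = E[X] = 6/7, a = 3.
Markov: P[X ≥ 3] ≤ μ/a = (6/7)/3 = 2/7.
Numerically: ≈ 0.28571.
(Since a = 3 > μ = 0.85714, the bound 2/7 is < 1 and informative.)

P[X ≥ 3] ≤ 2/7 ≈ 0.28571.


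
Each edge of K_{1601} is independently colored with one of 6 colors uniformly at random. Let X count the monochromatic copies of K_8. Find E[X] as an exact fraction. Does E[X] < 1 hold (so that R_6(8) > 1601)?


E[X] = C(1601, 8) · 6^{1 − 28} = 1051968746851785076600 · 6^{−27} = 1051968746851785076600/1023490369077469249536.
As a reduced fraction: E[X] = 131496093356473134575/127936296134683656192 ≈ 1.027825.
Is E[X] < 1? NO.
Since E[X] ≥ 1, the first-moment bound is inconclusive at n = 1601; it does NOT by itself certify R_6(8) > 1601.

E[X] = 131496093356473134575/127936296134683656192 ≈ 1.027825; E[X] ≥ 1; first-moment method inconclusive here.


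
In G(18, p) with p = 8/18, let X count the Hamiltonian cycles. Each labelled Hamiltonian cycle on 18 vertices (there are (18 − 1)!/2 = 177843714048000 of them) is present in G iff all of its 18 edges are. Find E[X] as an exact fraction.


K_18 has (18 − 1)!/2 = 177843714048000 labelled Hamiltonian cycles.
For each such Hamiltonian cycle H, let X_H = 1 if all 18 edges of H are present in G. Then P[X_H = 1] = p^{18} = (4/9)^{18} = 68719476736/150094635296999121.
By linearity of expectation: E[X] = Σ_H E[X_H] = 177843714048000 · p^{18} = 177843714048000 · 68719476736/150094635296999121 = 16764508875398316032000/205891132094649.
Numerically: E[X] ≈ 8.14241e+07.

E[X] = 177843714048000 · (4/9)^{18} = 16764508875398316032000/205891132094649 ≈ 8.14241e+07.


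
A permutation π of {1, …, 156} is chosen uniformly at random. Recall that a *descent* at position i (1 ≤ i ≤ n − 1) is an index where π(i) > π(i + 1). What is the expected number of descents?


Write X = Σ X_I over i = 1, …, 155, with X_I the indicator of one descent.
There are 155 indicators.
For each fixed i, the pair (π(i), π(i+1)) is a uniformly random ordered pair of distinct values from {1, …, 156}; by symmetry P[π(i) > π(i+1)] = 1/2.
By linearity: E[X] = 155 · (1/2) = (156 − 1) · (1/2) = 155/2 ≈ 77.50000.

E[X] = 155/2 = 77.50000.


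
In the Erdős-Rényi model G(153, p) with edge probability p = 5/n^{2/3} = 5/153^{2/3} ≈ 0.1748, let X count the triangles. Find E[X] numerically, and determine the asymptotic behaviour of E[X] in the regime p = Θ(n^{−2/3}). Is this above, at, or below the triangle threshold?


Number of potential triangles: C(153, 3) = 585276.
Each occurs with probability p³ ≈ (0.1748)³ ≈ 5.339827e-03.
By linearity: E[X] = C(153, 3)·p³ ≈ 585276 · 5.339827e-03 ≈ 3125.2723.
Since α = 2/3 < 1, p = c/n^{2/3} ≫ 1/n is above the triangle threshold p ~ 1/n. Asymptotically E[X] ~ (c³/6)·n^{3(1−α)} = (5³/6)·n^{1} → ∞; triangles are abundant w.h.p.

E[X] ≈ 3125.2723; in regime p = Θ(1/n^{2/3}) E[X] diverges (above the triangle threshold p ~ 1/n).


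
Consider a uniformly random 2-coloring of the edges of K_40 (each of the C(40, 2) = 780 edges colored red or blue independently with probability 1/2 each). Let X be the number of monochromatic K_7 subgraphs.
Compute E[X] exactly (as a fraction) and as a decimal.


Let X = Σ_S X_S over the C(40, 7) = 18643560 subsets S of size 7, where X_S = 1 if the K_7 on S is monochromatic.
For a fixed S, the K_7 on S has C(7, 2) = 21 edges. P[all 21 edges red] = (1/2)^21, and likewise for blue, so P[monochromatic] = 2·(1/2)^21 = 2^{1 − 21} = 1/1048576.
By linearity: E[X] = C(40, 7) · 2^{1 − 21} = 18643560 · 1/1048576 = 2330445/131072.
Numerically: E[X] ≈ 17.77988.

E[X] = C(40,7)·2^(1−C(7,2)) = 2330445/131072 ≈ 17.77988.


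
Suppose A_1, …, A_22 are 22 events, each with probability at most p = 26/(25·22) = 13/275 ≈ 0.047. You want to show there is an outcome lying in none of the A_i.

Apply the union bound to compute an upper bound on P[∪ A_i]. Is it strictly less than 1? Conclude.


Union bound: P[∪_{i=1}^{22} A_i] ≤ Σ_i P[A_i] ≤ 22·p = 22·(13/275) = 26/25.
Numerically: 26/25 ≈ 1.040.
Is 26/25 < 1? NO.
Since the bound 26/25 is ≥ 1, the union bound is uninformative here; it does NOT by itself certify existence.

22·p = 26/25 ≈ 1.040; existence NOT certified by the union bound.


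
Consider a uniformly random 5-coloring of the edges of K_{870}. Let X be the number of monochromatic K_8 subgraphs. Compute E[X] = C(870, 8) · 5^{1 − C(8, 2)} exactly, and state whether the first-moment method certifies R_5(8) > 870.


E[X] = C(870, 8) · 5^{1 − 28} = 7881626782940464620 · 5^{−27} = 7881626782940464620/7450580596923828125.
As a reduced fraction: E[X] = 1576325356588092924/1490116119384765625 ≈ 1.058.
Is E[X] < 1? NO.
Since E[X] ≥ 1, the first-moment bound is inconclusive at n = 870; it does NOT by itself certify R_5(8) > 870.

E[X] = 1576325356588092924/1490116119384765625 ≈ 1.058; E[X] ≥ 1; first-moment method inconclusive here.


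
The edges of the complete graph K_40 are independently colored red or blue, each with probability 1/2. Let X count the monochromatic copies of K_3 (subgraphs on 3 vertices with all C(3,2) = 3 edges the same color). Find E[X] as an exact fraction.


Let X = Σ_S X_S over the C(40, 3) = 9880 subsets S of size 3, where X_S = 1 if the K_3 on S is monochromatic.
For a fixed S, the K_3 on S has C(3, 2) = 3 edges. P[all 3 edges red] = (1/2)^3, and likewise for blue, so P[monochromatic] = 2·(1/2)^3 = 2^{1 − 3} = 1/4.
By linearity of expectation: E[X] = C(40, 3) · 2^{1 − 3} = 9880 · 1/4 = 2470.
Numerically: E[X] ≈ 2470.000000.

E[X] = C(40,3)·2^(1−C(3,2)) = 2470 ≈ 2470.000000.


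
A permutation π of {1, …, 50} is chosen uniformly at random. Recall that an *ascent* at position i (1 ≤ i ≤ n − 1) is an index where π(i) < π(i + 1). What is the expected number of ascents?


Write X = Σ X_I over i = 1, …, 49, with X_I the indicator of one ascent.
There are 49 indicators.
For each fixed i, the pair (π(i), π(i+1)) is a uniformly random ordered pair of distinct values from {1, …, 50}; by symmetry P[π(i) < π(i+1)] = 1/2.
By linearity: E[X] = 49 · (1/2) = (50 − 1) · (1/2) = 49/2 ≈ 24.500.

E[X] = 49/2 = 24.500.


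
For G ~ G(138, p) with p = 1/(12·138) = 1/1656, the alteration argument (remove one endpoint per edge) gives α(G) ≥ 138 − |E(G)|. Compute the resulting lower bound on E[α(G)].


E[|E(G)|] = C(138, 2)·p = 9453 · (1/1656) = 137/24.
E[α(G)] ≥ n − E[|E(G)|] = 138 − 137/24 = 3175/24.
Numerically: ≈ 132.292.
(This is only a lower bound; the true E[α(G)] may be larger.)

E[α(G)] ≥ 3175/24 ≈ 132.292.


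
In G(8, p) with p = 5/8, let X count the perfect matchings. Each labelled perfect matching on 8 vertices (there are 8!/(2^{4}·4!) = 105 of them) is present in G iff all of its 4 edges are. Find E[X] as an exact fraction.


K_8 has 8!/(2^{4}·4!) = 105 labelled perfect matchings.
For each such perfect matching H, let X_H = 1 if all 4 edges of H are present in G. Then P[X_H = 1] = p^{4} = (5/8)^{4} = 625/4096.
By linearity: E[X] = Σ_H E[X_H] = 105 · p^{4} = 105 · 625/4096 = 65625/4096.
Numerically: E[X] ≈ 16.02.

E[X] = 105 · (5/8)^{4} = 65625/4096 ≈ 16.02.


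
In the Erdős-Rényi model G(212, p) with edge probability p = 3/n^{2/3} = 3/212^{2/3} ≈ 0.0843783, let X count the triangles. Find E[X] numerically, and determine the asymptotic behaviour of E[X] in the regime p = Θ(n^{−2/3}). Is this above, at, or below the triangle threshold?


Number of potential triangles: C(212, 3) = 1565620.
Each occurs with probability p³ ≈ (0.0843783)³ ≈ 6.00747597e-04.
By linearity: E[X] = C(212, 3)·p³ ≈ 1565620 · 6.00747597e-04 ≈ 940.542453.
Since α = 2/3 < 1, p = c/n^{2/3} ≫ 1/n is above the triangle threshold p ~ 1/n. Asymptotically E[X] ~ (c³/6)·n^{3(1−α)} = (3³/6)·n^{1} → ∞; triangles are abundant w.h.p.

E[X] ≈ 940.542453; in regime p = Θ(1/n^{2/3}) E[X] diverges (above the triangle threshold p ~ 1/n).


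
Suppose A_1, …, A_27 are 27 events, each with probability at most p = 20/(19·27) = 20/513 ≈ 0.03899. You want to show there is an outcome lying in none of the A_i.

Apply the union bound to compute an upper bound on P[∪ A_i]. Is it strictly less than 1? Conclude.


Union bound: P[∪_{i=1}^{27} A_i] ≤ Σ_i P[A_i] ≤ 27·p = 27·(20/513) = 20/19.
Numerically: 20/19 ≈ 1.05263.
Is 20/19 < 1? NO.
Since the bound 20/19 is ≥ 1, the union bound is uninformative here; it does NOT by itself certify existence.

27·p = 20/19 ≈ 1.05263; existence NOT certified by the union bound.


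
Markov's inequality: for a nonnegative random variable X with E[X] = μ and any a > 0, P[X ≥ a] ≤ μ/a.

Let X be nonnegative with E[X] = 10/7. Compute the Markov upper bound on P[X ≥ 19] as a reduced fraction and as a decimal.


μ = E[X] = 10/7, a = 19.
Markov: P[X ≥ 19] ≤ μ/a = (10/7)/19 = 10/133.
Numerically: ≈ 0.0752.
(Since a = 19 > μ = 1.4286, the bound 10/133 is < 1 and informative.)

P[X ≥ 19] ≤ 10/133 ≈ 0.0752.


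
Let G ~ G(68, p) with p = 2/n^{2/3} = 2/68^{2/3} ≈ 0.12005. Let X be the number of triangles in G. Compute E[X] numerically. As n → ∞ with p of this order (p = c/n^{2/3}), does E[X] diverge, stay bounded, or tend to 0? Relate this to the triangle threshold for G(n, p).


Number of potential triangles: C(68, 3) = 50116.
Each occurs with probability p³ ≈ (0.12005)³ ≈ 1.7301038e-03.
By linearity: E[X] = C(68, 3)·p³ ≈ 50116 · 1.7301038e-03 ≈ 86.70588.
Since α = 2/3 < 1, p = c/n^{2/3} ≫ 1/n is above the triangle threshold p ~ 1/n. Asymptotically E[X] ~ (c³/6)·n^{3(1−α)} = (2³/6)·n^{1} → ∞; triangles are abundant w.h.p.

E[X] ≈ 86.70588; in regime p = Θ(1/n^{2/3}) E[X] diverges (above the triangle threshold p ~ 1/n).


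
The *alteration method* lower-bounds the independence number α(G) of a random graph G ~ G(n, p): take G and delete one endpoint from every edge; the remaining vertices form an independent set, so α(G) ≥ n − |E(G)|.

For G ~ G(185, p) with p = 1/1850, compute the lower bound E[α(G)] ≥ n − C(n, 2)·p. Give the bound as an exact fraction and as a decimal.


E[|E(G)|] = C(185, 2)·p = 17020 · (1/1850) = 46/5.
E[α(G)] ≥ n − E[|E(G)|] = 185 − 46/5 = 879/5.
Numerically: ≈ 175.8000.
(This is only a lower bound; the true E[α(G)] may be larger.)

E[α(G)] ≥ 879/5 ≈ 175.8000.


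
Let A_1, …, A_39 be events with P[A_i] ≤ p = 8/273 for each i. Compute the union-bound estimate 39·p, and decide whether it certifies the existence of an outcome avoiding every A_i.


Union bound: P[∪_{i=1}^{39} A_i] ≤ Σ_i P[A_i] ≤ 39·p = 39·(8/273) = 8/7.
Numerically: 8/7 ≈ 1.143.
Is 8/7 < 1? NO.
Since the bound 8/7 is ≥ 1, the union bound is uninformative here; it does NOT by itself certify existence.

39·p = 8/7 ≈ 1.143; existence NOT certified by the union bound.


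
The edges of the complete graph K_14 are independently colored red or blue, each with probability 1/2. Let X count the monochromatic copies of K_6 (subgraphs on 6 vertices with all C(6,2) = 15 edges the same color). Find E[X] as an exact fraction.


Let X = Σ_S X_S over the C(14, 6) = 3003 subsets S of size 6, where X_S = 1 if the K_6 on S is monochromatic.
For a fixed S, the K_6 on S has C(6, 2) = 15 edges. P[all 15 edges red] = (1/2)^15, and likewise for blue, so P[monochromatic] = 2·(1/2)^15 = 2^{1 − 15} = 1/16384.
Summing: E[X] = C(14, 6) · 2^{1 − 15} = 3003 · 1/16384 = 3003/16384.
Numerically: E[X] ≈ 0.183.

E[X] = C(14,6)·2^(1−C(6,2)) = 3003/16384 ≈ 0.183.


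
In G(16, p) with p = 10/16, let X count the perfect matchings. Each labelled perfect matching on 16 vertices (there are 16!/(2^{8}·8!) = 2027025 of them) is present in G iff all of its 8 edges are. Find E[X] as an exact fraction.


K_16 has 16!/(2^{8}·8!) = 2027025 labelled perfect matchings.
For each such perfect matching H, let X_H = 1 if all 8 edges of H are present in G. Then P[X_H = 1] = p^{8} = (5/8)^{8} = 390625/16777216.
By linearity: E[X] = Σ_H E[X_H] = 2027025 · p^{8} = 2027025 · 390625/16777216 = 791806640625/16777216.
Numerically: E[X] ≈ 47195.

E[X] = 2027025 · (5/8)^{8} = 791806640625/16777216 ≈ 47195.


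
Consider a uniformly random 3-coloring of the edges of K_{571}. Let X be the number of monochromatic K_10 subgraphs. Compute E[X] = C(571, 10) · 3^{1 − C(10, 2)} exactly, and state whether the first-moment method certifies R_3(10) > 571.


E[X] = C(571, 10) · 3^{1 − 45} = 937951290893172842001 · 3^{−44} = 937951290893172842001/984770902183611232881.
As a reduced fraction: E[X] = 104216810099241426889/109418989131512359209 ≈ 0.952.
Is E[X] < 1? YES.
Since E[X] < 1, there exists a 3-coloring of K_{571} with no monochromatic K_10; hence R_3(10) > 571.

E[X] = 104216810099241426889/109418989131512359209 ≈ 0.952; E[X] < 1, so R_3(10) > 571.


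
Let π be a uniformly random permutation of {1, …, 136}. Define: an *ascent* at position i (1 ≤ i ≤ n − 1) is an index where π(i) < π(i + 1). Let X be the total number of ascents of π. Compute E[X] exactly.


Write X = Σ X_I over i = 1, …, 135, with X_I the indicator of one ascent.
There are 135 indicators.
For each fixed i, the pair (π(i), π(i+1)) is a uniformly random ordered pair of distinct values from {1, …, 136}; by symmetry P[π(i) < π(i+1)] = 1/2.
By linearity: E[X] = 135 · (1/2) = (136 − 1) · (1/2) = 135/2 ≈ 67.500000.

E[X] = 135/2 = 67.500000.


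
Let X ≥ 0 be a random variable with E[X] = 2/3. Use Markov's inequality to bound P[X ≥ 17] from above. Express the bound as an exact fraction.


μ = E[X] = 2/3, a = 17.
Markov: P[X ≥ 17] ≤ μ/a = (2/3)/17 = 2/51.
Numerically: ≈ 0.03922.
(Since a = 17 > μ = 0.66667, the bound 2/51 is < 1 and informative.)

P[X ≥ 17] ≤ 2/51 ≈ 0.03922.


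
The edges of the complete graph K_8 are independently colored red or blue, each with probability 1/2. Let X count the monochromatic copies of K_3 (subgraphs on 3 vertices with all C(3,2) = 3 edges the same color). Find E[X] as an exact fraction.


Let X = Σ_S X_S over the C(8, 3) = 56 subsets S of size 3, where X_S = 1 if the K_3 on S is monochromatic.
For a fixed S, the K_3 on S has C(3, 2) = 3 edges. P[all 3 edges red] = (1/2)^3, and likewise for blue, so P[monochromatic] = 2·(1/2)^3 = 2^{1 − 3} = 1/4.
By linearity of expectation: E[X] = C(8, 3) · 2^{1 − 3} = 56 · 1/4 = 14.
Numerically: E[X] ≈ 14.00000.

E[X] = C(8,3)·2^(1−C(3,2)) = 14 ≈ 14.00000.


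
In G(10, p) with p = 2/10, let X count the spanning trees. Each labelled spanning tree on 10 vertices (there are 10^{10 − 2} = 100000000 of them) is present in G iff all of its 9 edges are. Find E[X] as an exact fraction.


K_10 has 10^{10 − 2} = 100000000 labelled spanning trees.
For each such spanning tree H, let X_H = 1 if all 9 edges of H are present in G. Then P[X_H = 1] = p^{9} = (1/5)^{9} = 1/1953125.
By linearity of expectation: E[X] = Σ_H E[X_H] = 100000000 · p^{9} = 100000000 · 1/1953125 = 256/5.
Numerically: E[X] ≈ 51.2.

E[X] = 100000000 · (1/5)^{9} = 256/5 ≈ 51.2.


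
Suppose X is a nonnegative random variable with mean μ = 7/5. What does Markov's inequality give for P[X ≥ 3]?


μ = E[X] = 7/5, a = 3.
Markov: P[X ≥ 3] ≤ μ/a = (7/5)/3 = 7/15.
Numerically: ≈ 0.466667.
(Since a = 3 > μ = 1.400000, the bound 7/15 is < 1 and informative.)

P[X ≥ 3] ≤ 7/15 ≈ 0.466667.


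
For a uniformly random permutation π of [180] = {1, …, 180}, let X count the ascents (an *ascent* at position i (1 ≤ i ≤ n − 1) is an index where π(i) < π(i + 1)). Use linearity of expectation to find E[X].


Write X = Σ X_I over i = 1, …, 179, with X_I the indicator of one ascent.
There are 179 indicators.
For each fixed i, the pair (π(i), π(i+1)) is a uniformly random ordered pair of distinct values from {1, …, 180}; by symmetry P[π(i) < π(i+1)] = 1/2.
By linearity: E[X] = 179 · (1/2) = (180 − 1) · (1/2) = 179/2 ≈ 89.50000.

E[X] = 179/2 = 89.50000.


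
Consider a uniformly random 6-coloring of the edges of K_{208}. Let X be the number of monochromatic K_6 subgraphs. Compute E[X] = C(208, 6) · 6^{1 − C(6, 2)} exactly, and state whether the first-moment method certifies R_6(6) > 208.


E[X] = C(208, 6) · 6^{1 − 15} = 104579959848 · 6^{−14} = 104579959848/78364164096.
As a reduced fraction: E[X] = 4357498327/3265173504 ≈ 1.3345.
Is E[X] < 1? NO.
Since E[X] ≥ 1, the first-moment bound is inconclusive at n = 208; it does NOT by itself certify R_6(6) > 208.

E[X] = 4357498327/3265173504 ≈ 1.3345; E[X] ≥ 1; first-moment method inconclusive here.


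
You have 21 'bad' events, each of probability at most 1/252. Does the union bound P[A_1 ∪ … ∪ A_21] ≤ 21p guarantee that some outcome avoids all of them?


Union bound: P[∪_{i=1}^{21} A_i] ≤ Σ_i P[A_i] ≤ 21·p = 21·(1/252) = 1/12.
Numerically: 1/12 ≈ 0.083.
Is 1/12 < 1? YES.
Since P[∪ A_i] ≤ 1/12 < 1, the complement has P[∩ A_i^c] ≥ 1 − 1/12 = 11/12 > 0, so some outcome avoids every A_i.

21·p = 1/12 ≈ 0.083; existence CERTIFIED by the union bound.


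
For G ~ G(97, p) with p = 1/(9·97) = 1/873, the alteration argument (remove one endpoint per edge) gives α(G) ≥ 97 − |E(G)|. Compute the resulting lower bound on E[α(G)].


E[|E(G)|] = C(97, 2)·p = 4656 · (1/873) = 16/3.
E[α(G)] ≥ n − E[|E(G)|] = 97 − 16/3 = 275/3.
Numerically: ≈ 91.66667.
(This is only a lower bound; the true E[α(G)] may be larger.)

E[α(G)] ≥ 275/3 ≈ 91.66667.


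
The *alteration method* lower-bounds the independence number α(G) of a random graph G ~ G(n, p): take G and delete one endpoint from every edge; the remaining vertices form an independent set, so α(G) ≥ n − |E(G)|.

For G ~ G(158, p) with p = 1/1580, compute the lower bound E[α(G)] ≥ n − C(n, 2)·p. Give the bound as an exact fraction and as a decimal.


E[|E(G)|] = C(158, 2)·p = 12403 · (1/1580) = 157/20.
E[α(G)] ≥ n − E[|E(G)|] = 158 − 157/20 = 3003/20.
Numerically: ≈ 150.15000.
(This is only a lower bound; the true E[α(G)] may be larger.)

E[α(G)] ≥ 3003/20 ≈ 150.15000.


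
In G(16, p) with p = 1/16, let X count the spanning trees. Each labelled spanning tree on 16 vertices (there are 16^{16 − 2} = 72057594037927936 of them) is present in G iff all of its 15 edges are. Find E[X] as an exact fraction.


K_16 has 16^{16 − 2} = 72057594037927936 labelled spanning trees.
For each such spanning tree H, let X_H = 1 if all 15 edges of H are present in G. Then P[X_H = 1] = p^{15} = (1/16)^{15} = 1/1152921504606846976.
Summing the indicators: E[X] = Σ_H E[X_H] = 72057594037927936 · p^{15} = 72057594037927936 · 1/1152921504606846976 = 1/16.
Numerically: E[X] ≈ 0.0625.

E[X] = 72057594037927936 · (1/16)^{15} = 1/16 ≈ 0.0625.


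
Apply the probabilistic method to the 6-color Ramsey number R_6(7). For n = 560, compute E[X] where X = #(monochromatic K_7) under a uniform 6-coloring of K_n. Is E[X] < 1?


E[X] = C(560, 7) · 6^{1 − 21} = 3300169391659920 · 6^{−20} = 3300169391659920/3656158440062976.
As a reduced fraction: E[X] = 68753528992915/76169967501312 ≈ 0.903.
Is E[X] < 1? YES.
Since E[X] < 1, there exists a 6-coloring of K_{560} with no monochromatic K_7; hence R_6(7) > 560.

E[X] = 68753528992915/76169967501312 ≈ 0.903; E[X] < 1, so R_6(7) > 560.


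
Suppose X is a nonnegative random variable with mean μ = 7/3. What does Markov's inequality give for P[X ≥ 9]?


μ = E[X] = 7/3, a = 9.
Markov: P[X ≥ 9] ≤ μ/a = (7/3)/9 = 7/27.
Numerically: ≈ 0.25926.
(Since a = 9 > μ = 2.33333, the bound 7/27 is < 1 and informative.)

P[X ≥ 9] ≤ 7/27 ≈ 0.25926.


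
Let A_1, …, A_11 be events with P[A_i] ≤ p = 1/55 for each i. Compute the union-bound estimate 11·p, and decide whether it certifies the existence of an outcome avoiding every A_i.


Union bound: P[∪_{i=1}^{11} A_i] ≤ Σ_i P[A_i] ≤ 11·p = 11·(1/55) = 1/5.
Numerically: 1/5 ≈ 0.200000.
Is 1/5 < 1? YES.
Since P[∪ A_i] ≤ 1/5 < 1, the complement has P[∩ A_i^c] ≥ 1 − 1/5 = 4/5 > 0, so some outcome avoids every A_i.

11·p = 1/5 ≈ 0.200000; existence CERTIFIED by the union bound.
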